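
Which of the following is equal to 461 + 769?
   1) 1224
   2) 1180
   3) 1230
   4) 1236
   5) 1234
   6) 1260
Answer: 3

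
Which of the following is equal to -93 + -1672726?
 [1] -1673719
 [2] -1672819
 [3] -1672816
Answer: 2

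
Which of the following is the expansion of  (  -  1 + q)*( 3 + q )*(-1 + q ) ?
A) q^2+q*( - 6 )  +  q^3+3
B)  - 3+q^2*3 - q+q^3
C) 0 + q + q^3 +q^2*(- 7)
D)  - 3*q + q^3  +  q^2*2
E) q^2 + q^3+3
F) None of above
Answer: F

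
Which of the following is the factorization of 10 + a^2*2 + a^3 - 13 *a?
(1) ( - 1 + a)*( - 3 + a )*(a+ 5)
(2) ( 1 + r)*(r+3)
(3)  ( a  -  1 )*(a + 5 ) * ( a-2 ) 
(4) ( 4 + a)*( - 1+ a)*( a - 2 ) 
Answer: 3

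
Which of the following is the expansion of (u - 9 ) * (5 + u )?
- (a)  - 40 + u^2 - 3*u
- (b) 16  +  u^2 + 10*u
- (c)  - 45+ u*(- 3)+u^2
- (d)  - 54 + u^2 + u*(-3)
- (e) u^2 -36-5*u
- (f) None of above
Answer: f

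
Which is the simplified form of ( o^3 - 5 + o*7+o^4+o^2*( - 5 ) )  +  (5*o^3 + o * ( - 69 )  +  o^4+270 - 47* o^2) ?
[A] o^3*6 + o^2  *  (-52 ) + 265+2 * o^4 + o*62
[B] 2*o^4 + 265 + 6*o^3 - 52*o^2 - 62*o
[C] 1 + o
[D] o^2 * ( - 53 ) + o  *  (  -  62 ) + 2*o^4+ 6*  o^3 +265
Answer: B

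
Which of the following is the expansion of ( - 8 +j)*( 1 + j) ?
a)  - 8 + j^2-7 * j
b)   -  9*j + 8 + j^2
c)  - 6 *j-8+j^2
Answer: a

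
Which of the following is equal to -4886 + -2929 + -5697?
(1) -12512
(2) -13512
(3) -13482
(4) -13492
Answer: 2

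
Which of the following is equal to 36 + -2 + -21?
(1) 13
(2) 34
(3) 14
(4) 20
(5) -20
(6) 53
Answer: 1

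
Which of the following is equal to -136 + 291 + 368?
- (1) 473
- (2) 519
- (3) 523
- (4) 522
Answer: 3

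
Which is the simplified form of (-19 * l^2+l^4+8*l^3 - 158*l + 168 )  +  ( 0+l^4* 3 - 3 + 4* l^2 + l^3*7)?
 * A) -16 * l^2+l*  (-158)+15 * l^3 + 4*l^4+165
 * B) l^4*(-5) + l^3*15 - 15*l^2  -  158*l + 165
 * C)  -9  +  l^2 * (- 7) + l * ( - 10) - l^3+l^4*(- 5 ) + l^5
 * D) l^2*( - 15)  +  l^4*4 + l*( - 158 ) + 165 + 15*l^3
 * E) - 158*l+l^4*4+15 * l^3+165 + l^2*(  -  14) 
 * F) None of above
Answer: D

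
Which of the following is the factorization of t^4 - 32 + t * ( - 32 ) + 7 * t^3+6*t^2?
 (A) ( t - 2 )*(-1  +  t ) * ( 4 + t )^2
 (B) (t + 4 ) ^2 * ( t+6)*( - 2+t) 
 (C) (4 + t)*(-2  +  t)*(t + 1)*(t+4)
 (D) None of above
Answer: C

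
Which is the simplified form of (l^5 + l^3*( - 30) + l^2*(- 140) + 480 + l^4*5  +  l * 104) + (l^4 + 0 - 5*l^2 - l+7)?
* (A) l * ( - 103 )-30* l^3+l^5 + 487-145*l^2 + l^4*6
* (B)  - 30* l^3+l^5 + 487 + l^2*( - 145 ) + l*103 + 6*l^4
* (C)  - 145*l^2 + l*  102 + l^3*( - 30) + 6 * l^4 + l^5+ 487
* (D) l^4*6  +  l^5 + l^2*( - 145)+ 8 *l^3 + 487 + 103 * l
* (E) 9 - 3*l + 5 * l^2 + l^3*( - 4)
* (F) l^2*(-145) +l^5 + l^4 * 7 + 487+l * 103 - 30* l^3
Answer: B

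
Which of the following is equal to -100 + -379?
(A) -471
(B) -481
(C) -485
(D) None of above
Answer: D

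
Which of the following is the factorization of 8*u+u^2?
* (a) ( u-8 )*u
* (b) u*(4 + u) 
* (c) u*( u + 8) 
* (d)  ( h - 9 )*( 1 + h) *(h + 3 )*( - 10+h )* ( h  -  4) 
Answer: c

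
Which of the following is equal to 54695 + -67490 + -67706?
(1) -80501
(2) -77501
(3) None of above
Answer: 1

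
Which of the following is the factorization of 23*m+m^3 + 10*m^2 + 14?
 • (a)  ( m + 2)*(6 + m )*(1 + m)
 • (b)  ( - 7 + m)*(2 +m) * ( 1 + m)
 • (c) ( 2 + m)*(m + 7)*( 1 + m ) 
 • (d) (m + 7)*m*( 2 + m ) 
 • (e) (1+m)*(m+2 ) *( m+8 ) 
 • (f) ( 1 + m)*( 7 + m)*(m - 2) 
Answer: c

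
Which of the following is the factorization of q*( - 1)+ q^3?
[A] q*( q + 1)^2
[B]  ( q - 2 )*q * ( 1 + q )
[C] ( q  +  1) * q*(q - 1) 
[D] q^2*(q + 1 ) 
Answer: C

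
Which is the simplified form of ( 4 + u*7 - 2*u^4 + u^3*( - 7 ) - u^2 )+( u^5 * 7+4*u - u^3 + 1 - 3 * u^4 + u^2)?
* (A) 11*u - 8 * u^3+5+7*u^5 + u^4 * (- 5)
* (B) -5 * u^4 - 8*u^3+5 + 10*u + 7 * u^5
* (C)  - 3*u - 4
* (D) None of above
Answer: A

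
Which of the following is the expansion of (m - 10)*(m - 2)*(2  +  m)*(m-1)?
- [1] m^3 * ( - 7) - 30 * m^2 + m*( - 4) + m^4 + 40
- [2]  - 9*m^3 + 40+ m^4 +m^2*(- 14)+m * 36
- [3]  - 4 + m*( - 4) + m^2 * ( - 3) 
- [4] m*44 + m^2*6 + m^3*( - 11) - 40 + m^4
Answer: 4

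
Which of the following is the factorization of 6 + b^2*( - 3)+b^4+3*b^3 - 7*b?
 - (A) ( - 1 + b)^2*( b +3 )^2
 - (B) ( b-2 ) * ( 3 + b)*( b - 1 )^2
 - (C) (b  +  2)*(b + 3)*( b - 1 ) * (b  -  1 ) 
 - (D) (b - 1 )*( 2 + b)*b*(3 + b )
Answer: C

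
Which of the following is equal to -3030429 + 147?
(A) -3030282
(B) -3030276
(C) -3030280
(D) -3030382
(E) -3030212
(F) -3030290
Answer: A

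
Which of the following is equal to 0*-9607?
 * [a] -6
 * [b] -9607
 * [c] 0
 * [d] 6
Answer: c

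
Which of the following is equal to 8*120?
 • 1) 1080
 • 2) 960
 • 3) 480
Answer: 2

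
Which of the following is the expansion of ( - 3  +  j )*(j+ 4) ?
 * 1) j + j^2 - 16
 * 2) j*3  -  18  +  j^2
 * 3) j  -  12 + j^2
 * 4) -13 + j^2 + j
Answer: 3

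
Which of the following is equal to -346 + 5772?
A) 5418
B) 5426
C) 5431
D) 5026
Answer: B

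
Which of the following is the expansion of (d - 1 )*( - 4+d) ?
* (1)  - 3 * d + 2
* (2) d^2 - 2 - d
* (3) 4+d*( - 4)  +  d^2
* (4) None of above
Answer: 4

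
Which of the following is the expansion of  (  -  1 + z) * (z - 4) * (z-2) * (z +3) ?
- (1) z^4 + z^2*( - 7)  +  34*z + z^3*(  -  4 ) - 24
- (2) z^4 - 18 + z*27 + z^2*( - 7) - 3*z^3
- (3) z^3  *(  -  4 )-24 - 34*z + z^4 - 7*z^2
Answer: 1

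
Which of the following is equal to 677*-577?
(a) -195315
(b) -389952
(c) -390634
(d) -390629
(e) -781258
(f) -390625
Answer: d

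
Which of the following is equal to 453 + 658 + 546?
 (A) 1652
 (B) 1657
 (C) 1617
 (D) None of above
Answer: B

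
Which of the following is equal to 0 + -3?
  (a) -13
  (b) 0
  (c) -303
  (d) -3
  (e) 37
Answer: d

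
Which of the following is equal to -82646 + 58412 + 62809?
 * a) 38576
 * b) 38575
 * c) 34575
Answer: b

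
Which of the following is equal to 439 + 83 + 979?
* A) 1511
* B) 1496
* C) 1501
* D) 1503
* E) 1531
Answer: C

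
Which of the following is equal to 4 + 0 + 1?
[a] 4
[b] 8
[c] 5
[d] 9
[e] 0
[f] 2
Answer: c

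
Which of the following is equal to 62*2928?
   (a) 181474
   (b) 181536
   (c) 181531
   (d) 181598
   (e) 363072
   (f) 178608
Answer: b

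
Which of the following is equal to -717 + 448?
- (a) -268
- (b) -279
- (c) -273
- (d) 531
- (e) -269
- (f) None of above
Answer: e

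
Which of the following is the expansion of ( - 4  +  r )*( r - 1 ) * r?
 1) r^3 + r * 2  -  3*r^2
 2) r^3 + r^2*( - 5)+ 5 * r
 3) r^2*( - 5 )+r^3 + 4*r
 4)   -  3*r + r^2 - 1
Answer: 3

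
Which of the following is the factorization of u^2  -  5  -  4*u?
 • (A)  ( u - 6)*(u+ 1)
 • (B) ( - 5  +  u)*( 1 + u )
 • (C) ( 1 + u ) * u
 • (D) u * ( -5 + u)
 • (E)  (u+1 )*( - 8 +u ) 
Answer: B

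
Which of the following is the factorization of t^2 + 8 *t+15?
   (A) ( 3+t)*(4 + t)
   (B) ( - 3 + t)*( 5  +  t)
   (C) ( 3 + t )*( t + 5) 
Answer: C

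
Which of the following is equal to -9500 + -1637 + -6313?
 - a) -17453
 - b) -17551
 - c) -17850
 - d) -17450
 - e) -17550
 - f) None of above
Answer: d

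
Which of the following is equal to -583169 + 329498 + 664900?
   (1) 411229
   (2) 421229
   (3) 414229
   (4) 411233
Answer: 1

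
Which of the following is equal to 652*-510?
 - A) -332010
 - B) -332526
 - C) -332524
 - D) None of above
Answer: D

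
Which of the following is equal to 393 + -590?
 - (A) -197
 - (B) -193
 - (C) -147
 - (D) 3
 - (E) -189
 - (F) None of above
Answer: A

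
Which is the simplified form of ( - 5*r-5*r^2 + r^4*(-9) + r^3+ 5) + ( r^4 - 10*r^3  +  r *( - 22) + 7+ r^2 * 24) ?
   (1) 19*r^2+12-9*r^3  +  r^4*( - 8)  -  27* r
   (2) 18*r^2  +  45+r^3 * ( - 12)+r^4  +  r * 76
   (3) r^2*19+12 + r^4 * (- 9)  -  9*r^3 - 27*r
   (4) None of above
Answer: 1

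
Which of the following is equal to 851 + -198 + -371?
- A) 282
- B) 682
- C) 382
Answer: A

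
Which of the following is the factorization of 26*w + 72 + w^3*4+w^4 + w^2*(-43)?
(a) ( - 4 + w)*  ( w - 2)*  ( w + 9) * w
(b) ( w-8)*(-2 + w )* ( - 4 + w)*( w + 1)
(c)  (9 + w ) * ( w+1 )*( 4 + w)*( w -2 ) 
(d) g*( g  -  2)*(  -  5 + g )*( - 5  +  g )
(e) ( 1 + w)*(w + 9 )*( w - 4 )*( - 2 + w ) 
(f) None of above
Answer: e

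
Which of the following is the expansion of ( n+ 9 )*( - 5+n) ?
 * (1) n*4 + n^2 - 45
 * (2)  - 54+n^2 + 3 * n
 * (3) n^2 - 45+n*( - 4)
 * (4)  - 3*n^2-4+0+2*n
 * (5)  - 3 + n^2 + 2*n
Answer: 1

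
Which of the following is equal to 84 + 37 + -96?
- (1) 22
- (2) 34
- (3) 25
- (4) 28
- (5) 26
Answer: 3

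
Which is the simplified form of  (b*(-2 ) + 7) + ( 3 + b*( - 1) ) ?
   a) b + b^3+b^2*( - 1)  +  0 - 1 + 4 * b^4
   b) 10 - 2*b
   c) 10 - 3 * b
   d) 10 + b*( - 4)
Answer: c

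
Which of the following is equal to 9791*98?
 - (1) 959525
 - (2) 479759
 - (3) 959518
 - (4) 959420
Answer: 3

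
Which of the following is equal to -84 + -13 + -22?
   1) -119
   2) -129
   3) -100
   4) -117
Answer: 1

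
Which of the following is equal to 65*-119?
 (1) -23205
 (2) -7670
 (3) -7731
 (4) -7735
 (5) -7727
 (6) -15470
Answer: 4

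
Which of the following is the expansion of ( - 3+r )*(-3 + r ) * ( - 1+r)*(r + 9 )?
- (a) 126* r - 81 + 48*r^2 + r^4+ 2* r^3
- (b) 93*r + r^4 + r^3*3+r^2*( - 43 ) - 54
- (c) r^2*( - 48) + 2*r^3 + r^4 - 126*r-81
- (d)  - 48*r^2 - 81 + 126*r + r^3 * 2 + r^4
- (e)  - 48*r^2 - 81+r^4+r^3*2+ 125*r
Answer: d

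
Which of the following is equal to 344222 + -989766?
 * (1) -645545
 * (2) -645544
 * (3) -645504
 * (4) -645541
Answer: 2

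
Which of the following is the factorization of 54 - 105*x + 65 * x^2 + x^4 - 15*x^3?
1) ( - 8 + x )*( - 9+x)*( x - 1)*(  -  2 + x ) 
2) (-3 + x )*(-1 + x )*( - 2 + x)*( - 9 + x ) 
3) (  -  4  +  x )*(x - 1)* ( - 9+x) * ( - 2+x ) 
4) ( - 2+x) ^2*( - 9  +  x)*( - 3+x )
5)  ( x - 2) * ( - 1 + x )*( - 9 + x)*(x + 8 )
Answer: 2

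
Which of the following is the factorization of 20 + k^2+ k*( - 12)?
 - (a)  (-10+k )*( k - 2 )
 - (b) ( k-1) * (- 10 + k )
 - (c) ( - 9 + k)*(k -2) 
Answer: a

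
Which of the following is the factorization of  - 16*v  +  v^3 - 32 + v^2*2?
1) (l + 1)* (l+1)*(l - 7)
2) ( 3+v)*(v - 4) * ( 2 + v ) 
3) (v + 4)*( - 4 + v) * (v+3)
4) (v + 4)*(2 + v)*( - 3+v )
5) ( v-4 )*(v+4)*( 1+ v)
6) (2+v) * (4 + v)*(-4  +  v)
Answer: 6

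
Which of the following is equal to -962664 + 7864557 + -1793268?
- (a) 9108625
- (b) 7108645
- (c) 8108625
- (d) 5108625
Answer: d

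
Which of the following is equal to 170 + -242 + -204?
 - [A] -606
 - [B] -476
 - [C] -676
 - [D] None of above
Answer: D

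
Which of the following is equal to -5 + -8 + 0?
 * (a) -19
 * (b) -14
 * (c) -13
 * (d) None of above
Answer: c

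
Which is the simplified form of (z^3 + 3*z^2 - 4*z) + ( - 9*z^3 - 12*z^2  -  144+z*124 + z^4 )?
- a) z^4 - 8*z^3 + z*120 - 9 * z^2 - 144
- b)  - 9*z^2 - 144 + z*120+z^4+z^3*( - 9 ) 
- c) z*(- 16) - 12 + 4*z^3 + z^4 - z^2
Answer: a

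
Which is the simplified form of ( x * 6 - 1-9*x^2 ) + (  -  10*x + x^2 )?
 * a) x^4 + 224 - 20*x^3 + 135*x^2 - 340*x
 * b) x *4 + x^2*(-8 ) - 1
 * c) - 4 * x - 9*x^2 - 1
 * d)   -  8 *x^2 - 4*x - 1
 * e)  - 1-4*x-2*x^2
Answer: d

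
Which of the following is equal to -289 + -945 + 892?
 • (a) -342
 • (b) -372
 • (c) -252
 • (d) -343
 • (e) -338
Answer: a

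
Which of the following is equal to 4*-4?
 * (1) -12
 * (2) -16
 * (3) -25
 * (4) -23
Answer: 2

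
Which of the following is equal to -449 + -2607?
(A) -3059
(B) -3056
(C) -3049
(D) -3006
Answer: B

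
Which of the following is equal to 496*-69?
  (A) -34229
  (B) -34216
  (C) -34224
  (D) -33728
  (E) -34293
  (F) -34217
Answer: C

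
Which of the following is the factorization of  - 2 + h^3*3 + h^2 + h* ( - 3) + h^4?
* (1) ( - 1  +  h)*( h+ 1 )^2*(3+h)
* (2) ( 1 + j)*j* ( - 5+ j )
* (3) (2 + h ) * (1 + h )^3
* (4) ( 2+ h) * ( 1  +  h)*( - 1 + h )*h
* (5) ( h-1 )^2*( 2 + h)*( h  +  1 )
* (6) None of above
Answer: 6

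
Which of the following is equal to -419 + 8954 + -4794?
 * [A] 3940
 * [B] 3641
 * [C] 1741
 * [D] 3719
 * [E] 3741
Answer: E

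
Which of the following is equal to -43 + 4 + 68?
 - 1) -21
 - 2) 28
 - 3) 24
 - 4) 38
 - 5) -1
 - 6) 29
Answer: 6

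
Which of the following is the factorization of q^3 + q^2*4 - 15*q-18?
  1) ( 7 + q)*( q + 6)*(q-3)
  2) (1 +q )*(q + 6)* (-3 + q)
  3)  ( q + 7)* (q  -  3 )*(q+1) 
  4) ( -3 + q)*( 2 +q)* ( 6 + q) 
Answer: 2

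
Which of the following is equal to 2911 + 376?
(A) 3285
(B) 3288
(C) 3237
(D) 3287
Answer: D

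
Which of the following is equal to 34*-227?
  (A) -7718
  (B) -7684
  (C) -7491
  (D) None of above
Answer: A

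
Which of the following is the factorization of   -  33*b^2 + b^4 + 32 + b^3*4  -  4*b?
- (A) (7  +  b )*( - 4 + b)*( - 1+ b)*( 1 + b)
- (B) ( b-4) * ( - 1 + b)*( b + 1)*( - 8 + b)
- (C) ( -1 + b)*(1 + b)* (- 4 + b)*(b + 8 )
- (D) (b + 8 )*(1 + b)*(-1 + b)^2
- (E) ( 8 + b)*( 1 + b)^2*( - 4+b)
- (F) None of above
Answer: C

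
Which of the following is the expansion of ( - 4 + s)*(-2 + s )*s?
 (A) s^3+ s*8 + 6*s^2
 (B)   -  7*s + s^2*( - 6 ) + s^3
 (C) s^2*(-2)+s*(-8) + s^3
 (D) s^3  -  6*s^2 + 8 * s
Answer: D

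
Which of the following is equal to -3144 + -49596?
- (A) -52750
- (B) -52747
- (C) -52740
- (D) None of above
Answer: C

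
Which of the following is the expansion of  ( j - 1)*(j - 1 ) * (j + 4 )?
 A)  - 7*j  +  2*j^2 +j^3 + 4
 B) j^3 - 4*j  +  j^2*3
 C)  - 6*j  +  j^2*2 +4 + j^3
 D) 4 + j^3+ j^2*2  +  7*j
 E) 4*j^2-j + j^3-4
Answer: A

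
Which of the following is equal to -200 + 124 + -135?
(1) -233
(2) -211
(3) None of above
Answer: 2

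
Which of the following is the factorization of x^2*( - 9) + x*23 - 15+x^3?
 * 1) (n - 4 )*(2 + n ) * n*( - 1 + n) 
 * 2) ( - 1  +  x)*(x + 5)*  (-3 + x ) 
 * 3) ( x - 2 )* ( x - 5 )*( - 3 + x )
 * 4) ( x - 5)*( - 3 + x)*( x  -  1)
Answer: 4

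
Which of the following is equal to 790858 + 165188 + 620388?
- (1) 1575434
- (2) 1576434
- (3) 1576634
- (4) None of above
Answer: 2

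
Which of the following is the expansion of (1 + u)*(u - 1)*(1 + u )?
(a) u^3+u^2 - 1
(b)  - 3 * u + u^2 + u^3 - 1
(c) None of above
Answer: c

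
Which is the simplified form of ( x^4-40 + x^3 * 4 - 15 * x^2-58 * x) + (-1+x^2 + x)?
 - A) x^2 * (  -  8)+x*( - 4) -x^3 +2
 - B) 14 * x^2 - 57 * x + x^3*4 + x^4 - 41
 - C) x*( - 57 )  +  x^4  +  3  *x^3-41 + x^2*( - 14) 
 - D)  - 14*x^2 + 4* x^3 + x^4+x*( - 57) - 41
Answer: D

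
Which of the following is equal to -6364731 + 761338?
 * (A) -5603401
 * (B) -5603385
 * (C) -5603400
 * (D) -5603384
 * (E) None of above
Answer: E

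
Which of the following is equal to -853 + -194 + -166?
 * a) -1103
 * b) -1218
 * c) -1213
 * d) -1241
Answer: c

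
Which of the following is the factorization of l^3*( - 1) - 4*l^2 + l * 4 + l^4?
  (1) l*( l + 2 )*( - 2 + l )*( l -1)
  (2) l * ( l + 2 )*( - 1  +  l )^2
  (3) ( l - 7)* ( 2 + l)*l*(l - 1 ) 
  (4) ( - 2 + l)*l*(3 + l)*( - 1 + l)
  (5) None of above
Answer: 1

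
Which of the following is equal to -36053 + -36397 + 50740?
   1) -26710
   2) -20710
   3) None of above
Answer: 3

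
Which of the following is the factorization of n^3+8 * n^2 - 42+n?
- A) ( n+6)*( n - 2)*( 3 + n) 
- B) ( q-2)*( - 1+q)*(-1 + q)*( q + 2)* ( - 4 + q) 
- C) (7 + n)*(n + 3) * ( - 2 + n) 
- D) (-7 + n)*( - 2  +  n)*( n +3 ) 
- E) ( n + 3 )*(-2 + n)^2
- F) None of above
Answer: C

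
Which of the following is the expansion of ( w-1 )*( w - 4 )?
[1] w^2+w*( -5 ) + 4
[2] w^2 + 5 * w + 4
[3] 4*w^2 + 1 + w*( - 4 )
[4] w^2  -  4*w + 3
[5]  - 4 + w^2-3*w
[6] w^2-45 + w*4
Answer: 1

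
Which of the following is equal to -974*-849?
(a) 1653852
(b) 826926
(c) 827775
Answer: b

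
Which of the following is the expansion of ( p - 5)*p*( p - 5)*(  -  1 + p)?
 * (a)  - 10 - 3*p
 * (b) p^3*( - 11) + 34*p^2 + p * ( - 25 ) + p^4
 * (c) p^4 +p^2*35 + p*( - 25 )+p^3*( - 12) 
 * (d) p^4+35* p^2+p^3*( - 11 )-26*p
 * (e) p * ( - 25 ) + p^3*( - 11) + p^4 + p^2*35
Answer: e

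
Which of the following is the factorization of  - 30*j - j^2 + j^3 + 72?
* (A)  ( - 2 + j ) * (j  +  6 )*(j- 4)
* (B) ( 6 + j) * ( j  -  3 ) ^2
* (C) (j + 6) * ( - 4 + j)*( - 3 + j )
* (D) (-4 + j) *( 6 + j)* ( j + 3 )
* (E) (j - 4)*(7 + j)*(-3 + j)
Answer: C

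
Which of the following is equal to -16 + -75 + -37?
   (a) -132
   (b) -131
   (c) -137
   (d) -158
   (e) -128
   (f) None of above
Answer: e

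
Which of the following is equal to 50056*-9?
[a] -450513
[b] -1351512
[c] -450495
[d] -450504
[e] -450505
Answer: d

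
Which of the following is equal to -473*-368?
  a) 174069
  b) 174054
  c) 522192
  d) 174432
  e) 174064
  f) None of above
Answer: e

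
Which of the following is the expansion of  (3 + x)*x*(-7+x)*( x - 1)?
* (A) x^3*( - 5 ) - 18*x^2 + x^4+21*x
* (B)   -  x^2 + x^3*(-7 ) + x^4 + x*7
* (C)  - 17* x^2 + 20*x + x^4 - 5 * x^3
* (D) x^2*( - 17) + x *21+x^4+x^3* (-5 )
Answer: D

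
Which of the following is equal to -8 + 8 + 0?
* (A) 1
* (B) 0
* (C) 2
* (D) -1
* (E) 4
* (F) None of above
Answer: B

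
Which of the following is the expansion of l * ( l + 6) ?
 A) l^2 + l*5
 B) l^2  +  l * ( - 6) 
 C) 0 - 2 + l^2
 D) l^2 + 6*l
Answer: D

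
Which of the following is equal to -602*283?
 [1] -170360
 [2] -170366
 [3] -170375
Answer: 2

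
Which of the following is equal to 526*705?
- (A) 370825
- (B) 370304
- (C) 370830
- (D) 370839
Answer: C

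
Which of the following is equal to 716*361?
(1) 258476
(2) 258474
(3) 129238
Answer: 1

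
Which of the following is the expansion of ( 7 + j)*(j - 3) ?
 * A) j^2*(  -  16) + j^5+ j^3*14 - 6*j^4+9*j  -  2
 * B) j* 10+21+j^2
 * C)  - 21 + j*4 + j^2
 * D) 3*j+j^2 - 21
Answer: C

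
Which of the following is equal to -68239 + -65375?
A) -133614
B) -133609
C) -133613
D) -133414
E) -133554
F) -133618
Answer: A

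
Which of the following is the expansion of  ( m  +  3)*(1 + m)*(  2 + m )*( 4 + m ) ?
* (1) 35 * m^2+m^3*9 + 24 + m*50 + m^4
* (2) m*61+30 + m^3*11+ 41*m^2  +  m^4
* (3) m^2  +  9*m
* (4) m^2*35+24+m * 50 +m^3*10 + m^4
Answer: 4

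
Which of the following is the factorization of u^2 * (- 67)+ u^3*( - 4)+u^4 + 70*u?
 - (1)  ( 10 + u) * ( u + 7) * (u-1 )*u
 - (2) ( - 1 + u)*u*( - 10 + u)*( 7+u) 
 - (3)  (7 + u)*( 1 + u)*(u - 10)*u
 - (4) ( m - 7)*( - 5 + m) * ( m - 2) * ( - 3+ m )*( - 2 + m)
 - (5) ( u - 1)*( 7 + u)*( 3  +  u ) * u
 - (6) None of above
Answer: 2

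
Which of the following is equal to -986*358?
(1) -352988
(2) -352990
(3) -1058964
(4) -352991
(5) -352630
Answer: 1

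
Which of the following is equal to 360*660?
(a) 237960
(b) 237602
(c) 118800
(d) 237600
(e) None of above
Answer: d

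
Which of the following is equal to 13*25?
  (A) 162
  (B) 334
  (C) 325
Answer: C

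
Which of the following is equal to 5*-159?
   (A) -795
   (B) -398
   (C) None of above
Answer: A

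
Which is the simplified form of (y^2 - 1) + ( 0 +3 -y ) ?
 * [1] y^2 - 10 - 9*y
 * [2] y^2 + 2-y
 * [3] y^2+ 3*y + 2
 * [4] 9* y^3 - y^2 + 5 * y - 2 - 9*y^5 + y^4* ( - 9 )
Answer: 2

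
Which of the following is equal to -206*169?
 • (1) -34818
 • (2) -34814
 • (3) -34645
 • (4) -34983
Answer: 2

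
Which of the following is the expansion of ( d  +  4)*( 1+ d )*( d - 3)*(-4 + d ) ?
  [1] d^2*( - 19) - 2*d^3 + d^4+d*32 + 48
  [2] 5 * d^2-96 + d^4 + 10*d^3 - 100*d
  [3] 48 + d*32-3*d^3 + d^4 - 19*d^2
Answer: 1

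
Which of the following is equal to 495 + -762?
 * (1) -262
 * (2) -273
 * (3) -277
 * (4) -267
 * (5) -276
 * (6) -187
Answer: 4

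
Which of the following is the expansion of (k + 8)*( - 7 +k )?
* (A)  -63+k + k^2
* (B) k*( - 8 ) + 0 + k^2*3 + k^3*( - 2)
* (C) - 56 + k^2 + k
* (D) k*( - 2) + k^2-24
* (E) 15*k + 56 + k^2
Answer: C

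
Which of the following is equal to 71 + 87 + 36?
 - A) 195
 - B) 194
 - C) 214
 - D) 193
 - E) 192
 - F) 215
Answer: B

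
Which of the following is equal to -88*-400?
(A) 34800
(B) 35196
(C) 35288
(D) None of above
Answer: D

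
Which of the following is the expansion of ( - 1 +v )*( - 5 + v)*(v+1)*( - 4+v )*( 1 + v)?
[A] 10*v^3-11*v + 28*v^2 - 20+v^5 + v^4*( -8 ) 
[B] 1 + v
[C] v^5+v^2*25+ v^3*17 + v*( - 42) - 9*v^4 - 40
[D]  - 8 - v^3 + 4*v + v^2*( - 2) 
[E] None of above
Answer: A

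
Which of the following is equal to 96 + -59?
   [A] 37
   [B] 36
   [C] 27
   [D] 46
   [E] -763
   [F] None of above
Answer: A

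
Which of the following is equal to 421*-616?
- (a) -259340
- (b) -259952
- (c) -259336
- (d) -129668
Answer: c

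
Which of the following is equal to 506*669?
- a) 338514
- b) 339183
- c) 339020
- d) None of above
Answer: a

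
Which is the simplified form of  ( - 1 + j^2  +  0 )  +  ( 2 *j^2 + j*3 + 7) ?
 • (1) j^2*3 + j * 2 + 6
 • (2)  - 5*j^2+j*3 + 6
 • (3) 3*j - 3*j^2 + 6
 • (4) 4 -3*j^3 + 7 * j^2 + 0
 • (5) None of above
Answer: 5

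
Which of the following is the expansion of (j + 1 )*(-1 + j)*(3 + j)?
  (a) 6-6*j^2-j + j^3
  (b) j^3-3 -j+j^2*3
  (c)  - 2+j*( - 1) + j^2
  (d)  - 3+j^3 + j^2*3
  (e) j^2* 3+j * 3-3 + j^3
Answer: b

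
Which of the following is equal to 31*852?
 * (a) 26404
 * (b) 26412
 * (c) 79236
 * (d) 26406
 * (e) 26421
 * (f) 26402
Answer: b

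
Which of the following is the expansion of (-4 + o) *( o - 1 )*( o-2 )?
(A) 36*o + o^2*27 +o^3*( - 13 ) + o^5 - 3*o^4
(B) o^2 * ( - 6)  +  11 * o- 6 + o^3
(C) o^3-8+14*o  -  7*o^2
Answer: C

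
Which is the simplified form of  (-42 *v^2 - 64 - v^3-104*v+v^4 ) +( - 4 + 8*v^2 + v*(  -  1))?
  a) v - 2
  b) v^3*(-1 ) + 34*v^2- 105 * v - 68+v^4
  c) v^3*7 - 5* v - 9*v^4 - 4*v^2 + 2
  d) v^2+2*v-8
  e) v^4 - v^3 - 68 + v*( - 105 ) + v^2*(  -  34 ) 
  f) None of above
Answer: e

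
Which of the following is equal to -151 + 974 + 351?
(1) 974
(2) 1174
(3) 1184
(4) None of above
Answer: 2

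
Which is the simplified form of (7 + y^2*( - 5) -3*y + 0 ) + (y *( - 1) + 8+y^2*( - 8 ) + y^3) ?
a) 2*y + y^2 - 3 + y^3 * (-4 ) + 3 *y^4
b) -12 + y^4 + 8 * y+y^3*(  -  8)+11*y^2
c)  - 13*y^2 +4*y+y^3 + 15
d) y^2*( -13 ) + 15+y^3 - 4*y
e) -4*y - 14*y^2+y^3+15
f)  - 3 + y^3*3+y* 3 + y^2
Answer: d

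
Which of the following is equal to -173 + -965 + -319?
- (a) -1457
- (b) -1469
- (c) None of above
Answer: a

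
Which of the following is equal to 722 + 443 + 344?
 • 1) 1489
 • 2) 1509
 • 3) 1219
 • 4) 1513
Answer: 2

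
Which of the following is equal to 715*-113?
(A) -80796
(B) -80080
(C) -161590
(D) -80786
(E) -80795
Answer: E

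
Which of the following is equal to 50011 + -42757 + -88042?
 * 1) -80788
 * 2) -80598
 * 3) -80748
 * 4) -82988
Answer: 1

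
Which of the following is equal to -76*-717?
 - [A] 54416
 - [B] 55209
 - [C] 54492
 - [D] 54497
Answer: C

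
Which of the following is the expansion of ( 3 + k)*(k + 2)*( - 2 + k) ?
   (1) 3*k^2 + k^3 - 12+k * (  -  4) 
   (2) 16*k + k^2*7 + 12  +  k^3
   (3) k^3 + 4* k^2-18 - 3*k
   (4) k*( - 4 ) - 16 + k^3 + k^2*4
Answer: 1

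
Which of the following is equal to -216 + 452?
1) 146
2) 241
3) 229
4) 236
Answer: 4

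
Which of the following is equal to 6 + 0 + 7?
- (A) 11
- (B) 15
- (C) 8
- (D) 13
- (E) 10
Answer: D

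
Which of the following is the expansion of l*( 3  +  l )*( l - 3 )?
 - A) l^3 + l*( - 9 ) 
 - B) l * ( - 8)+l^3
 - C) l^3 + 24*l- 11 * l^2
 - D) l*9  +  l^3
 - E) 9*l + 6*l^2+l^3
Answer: A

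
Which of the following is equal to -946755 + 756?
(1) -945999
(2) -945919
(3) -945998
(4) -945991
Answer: 1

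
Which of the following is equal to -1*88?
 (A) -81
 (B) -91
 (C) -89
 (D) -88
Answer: D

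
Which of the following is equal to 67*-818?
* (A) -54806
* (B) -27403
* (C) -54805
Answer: A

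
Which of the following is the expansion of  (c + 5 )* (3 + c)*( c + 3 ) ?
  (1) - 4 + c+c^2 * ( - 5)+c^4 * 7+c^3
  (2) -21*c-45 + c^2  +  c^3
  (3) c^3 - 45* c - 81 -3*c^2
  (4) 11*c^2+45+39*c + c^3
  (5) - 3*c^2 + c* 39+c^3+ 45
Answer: 4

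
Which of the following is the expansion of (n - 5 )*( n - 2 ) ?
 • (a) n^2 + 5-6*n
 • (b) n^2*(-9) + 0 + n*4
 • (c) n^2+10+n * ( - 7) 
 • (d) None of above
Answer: c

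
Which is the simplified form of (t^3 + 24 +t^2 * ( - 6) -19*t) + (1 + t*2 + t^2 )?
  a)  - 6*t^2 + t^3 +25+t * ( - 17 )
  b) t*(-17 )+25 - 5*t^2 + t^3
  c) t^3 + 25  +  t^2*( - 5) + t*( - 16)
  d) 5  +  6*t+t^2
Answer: b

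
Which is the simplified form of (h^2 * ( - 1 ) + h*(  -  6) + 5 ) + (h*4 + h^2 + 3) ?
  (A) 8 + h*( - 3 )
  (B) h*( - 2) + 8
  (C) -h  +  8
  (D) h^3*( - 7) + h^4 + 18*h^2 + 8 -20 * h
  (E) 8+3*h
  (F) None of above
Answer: B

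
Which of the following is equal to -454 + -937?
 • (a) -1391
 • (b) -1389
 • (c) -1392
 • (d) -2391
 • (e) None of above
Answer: a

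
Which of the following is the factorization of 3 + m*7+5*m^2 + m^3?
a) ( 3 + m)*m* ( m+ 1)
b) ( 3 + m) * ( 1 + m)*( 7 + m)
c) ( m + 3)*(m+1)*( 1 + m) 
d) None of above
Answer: c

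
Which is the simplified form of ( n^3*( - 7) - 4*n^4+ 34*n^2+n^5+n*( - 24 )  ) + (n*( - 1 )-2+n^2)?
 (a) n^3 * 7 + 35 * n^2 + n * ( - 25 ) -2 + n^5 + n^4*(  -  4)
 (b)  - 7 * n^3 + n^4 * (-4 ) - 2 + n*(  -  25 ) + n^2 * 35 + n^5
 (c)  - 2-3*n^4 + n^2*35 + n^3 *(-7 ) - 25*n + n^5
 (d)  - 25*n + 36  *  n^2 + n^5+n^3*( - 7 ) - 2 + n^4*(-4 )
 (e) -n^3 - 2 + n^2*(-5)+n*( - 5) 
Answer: b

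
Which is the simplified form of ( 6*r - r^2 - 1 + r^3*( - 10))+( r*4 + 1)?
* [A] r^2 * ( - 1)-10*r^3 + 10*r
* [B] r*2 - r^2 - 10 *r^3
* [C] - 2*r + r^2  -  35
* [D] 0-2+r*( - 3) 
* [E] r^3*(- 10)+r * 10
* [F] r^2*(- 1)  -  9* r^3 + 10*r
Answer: A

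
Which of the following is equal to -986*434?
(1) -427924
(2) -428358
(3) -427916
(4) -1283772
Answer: 1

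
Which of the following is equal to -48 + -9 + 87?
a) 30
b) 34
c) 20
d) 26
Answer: a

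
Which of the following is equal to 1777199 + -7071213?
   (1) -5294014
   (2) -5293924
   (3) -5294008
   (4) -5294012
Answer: 1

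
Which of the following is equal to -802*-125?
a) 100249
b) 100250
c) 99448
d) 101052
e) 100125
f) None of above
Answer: b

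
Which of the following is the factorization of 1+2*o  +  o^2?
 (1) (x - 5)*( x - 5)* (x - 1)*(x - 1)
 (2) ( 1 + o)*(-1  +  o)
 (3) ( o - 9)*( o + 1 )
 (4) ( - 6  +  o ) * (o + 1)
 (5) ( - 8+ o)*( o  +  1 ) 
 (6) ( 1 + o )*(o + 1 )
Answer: 6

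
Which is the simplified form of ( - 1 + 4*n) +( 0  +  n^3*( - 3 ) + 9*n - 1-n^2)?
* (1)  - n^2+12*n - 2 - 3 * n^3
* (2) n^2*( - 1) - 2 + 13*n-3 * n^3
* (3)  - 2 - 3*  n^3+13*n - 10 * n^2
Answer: 2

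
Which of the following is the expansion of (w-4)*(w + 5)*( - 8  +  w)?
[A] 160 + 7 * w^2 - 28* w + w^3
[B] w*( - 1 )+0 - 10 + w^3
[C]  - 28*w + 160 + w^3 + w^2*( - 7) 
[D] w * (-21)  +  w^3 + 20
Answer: C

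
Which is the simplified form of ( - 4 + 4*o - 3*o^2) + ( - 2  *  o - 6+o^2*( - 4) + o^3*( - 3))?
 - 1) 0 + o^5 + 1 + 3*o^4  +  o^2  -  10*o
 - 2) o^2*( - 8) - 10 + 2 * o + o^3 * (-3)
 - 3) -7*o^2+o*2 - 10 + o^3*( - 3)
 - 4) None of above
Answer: 3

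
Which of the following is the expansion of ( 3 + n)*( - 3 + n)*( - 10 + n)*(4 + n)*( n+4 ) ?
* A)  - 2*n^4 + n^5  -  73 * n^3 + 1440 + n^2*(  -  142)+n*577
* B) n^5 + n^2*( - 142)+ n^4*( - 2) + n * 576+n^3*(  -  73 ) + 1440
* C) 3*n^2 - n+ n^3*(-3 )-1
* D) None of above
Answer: B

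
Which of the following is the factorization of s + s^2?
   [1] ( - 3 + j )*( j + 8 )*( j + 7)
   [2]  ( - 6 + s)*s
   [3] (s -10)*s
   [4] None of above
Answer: 4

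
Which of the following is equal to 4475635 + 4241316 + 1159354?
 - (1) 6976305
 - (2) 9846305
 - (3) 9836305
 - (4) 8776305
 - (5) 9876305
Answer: 5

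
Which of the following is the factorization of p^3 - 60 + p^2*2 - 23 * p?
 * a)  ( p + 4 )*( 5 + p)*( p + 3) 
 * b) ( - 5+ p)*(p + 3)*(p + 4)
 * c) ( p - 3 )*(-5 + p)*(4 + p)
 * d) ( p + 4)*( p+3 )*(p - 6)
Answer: b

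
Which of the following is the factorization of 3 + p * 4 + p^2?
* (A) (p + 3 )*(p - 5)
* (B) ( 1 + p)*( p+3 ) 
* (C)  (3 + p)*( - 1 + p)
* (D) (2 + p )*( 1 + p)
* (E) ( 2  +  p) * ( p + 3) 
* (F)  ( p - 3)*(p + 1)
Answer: B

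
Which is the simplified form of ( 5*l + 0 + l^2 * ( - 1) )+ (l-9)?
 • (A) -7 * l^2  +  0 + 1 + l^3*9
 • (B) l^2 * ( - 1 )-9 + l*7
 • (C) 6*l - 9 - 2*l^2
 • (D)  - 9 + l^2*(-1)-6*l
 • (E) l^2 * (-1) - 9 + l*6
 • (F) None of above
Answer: E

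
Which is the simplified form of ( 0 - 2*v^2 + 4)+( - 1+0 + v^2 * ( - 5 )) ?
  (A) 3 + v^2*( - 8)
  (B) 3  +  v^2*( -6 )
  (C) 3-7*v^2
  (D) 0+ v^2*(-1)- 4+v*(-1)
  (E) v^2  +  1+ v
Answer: C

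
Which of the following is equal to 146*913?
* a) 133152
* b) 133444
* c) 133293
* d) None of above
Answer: d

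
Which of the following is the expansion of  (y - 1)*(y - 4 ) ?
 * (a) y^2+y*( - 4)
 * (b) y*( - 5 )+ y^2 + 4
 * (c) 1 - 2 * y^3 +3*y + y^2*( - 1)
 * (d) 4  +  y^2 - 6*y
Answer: b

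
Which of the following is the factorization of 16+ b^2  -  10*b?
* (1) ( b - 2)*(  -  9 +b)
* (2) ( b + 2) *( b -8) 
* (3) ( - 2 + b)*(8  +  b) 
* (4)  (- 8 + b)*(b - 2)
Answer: 4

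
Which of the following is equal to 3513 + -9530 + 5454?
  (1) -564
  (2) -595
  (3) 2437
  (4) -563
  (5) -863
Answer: 4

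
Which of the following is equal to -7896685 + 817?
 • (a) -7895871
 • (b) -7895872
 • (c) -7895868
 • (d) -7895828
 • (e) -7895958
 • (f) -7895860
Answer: c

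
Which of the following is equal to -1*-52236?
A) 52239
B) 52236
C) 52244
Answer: B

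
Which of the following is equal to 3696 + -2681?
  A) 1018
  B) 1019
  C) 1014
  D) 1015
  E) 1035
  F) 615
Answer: D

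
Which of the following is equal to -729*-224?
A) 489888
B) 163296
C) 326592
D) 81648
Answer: B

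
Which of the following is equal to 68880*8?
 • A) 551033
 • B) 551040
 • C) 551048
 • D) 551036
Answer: B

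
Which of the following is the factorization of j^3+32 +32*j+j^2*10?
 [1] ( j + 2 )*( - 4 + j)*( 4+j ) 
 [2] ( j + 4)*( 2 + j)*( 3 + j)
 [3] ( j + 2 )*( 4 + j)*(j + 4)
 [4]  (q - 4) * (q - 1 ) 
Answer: 3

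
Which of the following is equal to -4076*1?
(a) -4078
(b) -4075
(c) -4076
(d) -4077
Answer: c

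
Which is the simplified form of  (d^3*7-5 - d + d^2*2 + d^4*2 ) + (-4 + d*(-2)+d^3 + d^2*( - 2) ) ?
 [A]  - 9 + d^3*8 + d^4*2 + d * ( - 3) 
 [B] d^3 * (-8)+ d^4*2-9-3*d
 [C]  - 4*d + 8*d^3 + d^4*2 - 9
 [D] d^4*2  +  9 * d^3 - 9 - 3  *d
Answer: A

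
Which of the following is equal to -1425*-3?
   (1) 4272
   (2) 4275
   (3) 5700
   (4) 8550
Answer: 2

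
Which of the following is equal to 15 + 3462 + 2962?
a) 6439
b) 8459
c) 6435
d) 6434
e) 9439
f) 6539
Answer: a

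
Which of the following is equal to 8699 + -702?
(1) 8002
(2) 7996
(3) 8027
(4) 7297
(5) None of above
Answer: 5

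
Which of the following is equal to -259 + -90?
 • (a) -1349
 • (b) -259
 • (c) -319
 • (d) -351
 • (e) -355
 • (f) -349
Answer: f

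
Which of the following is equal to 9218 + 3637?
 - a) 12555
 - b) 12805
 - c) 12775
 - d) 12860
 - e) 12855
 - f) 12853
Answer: e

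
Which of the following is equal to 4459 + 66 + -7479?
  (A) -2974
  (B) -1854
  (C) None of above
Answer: C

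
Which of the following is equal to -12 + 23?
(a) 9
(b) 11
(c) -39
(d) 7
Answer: b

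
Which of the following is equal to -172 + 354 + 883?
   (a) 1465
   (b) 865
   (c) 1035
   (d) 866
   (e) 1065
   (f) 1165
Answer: e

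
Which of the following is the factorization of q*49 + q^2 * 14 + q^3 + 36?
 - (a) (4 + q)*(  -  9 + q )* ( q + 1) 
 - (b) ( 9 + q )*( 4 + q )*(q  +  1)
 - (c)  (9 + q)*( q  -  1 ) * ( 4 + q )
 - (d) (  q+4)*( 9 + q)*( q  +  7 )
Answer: b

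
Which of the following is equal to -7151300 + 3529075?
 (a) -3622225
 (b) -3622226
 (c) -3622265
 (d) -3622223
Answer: a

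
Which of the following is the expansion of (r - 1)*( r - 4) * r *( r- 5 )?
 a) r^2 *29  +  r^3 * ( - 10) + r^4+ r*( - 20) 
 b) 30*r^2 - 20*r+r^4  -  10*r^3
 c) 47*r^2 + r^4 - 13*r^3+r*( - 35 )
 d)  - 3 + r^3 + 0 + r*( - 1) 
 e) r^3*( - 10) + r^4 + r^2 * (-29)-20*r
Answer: a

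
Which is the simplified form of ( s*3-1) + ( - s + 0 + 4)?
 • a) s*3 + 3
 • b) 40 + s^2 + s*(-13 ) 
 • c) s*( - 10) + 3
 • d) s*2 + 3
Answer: d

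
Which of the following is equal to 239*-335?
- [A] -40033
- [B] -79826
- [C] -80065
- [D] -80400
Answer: C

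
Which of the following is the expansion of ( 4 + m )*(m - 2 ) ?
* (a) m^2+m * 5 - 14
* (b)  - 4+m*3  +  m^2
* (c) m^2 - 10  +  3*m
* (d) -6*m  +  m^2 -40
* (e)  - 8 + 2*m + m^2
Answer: e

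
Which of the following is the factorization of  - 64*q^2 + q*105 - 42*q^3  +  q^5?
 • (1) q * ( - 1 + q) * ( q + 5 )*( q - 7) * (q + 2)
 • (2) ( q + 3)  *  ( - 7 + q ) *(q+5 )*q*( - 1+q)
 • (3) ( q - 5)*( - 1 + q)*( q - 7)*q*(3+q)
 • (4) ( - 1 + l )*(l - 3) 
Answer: 2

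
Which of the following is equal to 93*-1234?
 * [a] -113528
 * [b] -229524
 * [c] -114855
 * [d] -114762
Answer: d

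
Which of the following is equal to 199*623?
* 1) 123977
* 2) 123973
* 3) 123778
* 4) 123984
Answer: 1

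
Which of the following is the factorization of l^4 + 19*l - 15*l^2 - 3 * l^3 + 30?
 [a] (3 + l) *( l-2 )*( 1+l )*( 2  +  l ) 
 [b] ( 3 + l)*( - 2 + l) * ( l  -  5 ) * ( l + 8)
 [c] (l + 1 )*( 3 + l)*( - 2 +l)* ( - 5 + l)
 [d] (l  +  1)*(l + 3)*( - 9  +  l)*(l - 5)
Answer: c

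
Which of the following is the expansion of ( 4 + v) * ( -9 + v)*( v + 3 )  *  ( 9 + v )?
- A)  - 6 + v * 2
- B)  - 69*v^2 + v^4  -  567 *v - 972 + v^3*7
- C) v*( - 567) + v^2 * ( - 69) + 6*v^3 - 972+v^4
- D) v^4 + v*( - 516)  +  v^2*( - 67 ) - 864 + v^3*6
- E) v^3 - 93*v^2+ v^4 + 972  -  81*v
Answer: B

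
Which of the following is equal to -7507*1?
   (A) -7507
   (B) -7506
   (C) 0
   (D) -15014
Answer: A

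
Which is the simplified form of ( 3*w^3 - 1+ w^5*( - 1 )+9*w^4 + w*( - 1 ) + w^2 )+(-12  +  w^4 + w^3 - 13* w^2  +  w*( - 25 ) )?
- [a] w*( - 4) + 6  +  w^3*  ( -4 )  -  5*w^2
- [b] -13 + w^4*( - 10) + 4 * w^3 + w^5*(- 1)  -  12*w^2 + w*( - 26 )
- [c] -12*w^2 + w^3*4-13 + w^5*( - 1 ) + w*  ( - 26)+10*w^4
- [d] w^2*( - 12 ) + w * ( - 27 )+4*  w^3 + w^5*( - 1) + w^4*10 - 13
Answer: c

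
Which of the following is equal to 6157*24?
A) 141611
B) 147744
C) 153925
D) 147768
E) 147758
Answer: D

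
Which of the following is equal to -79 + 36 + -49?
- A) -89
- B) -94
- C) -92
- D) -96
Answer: C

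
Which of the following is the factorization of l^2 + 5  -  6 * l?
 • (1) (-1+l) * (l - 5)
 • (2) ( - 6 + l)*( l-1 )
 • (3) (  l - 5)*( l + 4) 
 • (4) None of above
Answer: 1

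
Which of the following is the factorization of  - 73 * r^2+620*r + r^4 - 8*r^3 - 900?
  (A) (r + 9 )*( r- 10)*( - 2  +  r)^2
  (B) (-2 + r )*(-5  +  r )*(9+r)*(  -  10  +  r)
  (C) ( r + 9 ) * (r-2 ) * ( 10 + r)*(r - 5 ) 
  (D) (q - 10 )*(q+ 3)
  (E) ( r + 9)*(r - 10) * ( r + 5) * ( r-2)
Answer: B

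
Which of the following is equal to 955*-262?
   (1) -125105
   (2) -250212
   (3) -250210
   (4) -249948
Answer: 3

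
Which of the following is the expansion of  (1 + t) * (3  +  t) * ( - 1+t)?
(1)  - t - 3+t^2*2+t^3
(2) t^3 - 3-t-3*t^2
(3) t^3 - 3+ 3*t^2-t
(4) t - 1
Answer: 3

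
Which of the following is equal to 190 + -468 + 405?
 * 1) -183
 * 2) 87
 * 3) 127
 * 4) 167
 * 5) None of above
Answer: 3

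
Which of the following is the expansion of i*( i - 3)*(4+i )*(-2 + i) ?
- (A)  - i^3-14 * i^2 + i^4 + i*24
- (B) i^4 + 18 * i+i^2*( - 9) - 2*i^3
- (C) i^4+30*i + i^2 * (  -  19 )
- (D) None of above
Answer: A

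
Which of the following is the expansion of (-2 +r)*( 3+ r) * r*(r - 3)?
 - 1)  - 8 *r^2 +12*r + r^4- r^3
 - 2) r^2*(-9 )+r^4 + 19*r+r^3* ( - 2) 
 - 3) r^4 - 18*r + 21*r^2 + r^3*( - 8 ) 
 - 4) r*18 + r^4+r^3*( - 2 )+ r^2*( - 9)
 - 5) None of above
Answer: 4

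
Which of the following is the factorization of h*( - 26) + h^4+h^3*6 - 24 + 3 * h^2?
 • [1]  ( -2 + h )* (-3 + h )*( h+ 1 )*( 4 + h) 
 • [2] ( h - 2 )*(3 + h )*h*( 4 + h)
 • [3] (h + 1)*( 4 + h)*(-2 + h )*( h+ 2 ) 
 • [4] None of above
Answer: 4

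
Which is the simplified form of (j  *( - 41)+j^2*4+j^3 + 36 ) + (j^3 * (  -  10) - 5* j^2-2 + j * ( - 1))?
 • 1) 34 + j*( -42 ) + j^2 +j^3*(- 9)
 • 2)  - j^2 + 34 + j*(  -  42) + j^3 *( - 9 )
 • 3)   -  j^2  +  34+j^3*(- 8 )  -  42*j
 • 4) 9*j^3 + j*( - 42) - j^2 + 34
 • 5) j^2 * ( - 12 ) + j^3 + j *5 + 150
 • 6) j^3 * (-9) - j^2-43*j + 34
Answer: 2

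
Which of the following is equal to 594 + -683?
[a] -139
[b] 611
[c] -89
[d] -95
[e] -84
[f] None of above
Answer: c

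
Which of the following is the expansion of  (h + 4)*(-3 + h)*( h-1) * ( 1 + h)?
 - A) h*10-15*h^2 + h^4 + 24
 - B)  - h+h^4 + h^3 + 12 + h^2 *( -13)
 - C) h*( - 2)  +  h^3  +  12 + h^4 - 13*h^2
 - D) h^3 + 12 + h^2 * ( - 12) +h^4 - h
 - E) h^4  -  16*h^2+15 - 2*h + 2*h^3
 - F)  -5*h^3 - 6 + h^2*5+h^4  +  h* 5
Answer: B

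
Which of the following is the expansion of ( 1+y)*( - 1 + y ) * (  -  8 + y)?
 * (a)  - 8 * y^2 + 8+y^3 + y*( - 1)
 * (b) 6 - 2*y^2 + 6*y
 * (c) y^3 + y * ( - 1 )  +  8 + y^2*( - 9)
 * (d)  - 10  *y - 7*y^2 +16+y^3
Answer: a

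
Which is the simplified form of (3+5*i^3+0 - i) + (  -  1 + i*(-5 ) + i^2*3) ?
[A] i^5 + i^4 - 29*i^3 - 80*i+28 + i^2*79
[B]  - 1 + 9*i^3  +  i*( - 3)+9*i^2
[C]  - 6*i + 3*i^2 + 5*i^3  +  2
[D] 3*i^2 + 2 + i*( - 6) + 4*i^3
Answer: C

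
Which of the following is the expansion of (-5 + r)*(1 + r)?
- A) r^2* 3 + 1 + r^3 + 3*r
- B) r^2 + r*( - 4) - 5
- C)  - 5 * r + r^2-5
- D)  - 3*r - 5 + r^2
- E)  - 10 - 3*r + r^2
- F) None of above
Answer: B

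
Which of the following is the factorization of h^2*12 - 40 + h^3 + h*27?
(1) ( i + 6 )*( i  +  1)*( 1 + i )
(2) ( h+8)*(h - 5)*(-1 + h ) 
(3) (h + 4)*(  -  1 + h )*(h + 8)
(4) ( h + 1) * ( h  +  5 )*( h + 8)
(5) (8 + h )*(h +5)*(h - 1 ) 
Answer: 5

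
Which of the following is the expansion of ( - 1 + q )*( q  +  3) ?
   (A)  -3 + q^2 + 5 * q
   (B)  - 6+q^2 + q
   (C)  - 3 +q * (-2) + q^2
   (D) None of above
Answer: D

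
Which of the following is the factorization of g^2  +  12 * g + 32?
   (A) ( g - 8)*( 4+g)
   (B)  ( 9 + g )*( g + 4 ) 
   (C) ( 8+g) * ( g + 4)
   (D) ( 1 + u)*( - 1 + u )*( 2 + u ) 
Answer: C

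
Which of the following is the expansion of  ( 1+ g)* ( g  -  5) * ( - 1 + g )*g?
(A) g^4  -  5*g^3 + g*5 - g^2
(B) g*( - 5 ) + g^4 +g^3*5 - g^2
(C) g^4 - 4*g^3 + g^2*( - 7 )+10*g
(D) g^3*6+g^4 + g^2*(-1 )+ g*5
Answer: A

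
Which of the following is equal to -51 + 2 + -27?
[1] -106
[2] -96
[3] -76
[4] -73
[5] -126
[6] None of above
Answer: 3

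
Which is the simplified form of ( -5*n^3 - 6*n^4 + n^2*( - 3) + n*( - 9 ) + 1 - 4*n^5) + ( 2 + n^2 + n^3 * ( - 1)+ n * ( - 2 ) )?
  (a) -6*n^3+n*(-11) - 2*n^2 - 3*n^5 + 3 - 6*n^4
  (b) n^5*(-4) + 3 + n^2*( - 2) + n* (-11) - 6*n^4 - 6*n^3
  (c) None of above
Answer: b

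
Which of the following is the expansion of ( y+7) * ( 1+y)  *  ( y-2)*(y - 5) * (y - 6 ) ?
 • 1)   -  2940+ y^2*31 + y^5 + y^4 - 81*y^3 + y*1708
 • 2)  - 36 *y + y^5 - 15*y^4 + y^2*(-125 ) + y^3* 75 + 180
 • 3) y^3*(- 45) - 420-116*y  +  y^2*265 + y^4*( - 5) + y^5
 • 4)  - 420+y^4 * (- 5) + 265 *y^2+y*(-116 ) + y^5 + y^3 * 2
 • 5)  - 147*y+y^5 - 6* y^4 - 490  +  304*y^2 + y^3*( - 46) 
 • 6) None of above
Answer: 3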